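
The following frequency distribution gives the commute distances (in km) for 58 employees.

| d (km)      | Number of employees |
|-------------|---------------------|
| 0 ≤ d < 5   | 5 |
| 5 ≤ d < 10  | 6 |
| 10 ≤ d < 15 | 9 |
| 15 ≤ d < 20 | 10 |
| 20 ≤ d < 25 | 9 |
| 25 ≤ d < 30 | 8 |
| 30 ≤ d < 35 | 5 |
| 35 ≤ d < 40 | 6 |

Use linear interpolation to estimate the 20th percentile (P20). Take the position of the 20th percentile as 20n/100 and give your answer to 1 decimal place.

Cumulative frequencies: 5, 11, 20, 30, 39, 47, 52, 58
n = 58; position = 20n/100 = 11.6.
This falls in the class 10 ≤ d < 15: L = 10, F = 11, f = 9, h = 5.
20th percentile ≈ 10 + ((11.6 − 11) / 9) × 5 = 10.3333

10.3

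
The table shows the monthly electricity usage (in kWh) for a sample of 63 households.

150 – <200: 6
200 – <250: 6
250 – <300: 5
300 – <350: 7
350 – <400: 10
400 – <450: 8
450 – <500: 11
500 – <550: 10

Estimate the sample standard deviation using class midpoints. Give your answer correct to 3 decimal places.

113.412

Midpoints: 175, 225, 275, 325, 375, 425, 475, 525
n = 63, Σfm = 23675, mean = 375.7937
Σfm² = 9694375
Σf(m − x̄)² = Σfm² − (Σfm)²/n = 9694375 − 23675²/63 = 797460.3175
Sample variance = 797460.3175 / 62 = 12862.2632
Standard deviation = √12862.2632 = 113.4119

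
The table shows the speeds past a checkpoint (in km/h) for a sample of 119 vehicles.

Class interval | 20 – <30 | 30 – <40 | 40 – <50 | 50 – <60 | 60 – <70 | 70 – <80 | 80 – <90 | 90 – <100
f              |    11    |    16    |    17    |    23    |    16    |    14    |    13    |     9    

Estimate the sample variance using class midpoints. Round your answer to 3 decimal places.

424.996

Midpoints: 25, 35, 45, 55, 65, 75, 85, 95
n = 119, Σfm = 6915, mean = 58.1092
Σfm² = 451975
Σf(m − x̄)² = Σfm² − (Σfm)²/n = 451975 − 6915²/119 = 50149.5798
Sample variance = 50149.5798 / 118 = 424.9964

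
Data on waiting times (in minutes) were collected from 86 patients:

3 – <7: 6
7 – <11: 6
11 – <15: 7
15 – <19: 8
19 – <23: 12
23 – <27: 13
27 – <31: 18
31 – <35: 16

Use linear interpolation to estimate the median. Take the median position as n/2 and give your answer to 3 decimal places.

24.231

Cumulative frequencies: 6, 12, 19, 27, 39, 52, 70, 86
n = 86; position = n/2 = 43.
This falls in the class 23 – <27: L = 23, F = 39, f = 13, h = 4.
Median ≈ 23 + ((43 − 39) / 13) × 4 = 24.2308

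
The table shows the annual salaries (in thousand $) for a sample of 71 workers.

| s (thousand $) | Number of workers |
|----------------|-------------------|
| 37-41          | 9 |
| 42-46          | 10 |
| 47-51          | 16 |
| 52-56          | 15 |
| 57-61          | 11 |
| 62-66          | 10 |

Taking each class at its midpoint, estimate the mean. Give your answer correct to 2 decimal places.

Midpoints: 39, 44, 49, 54, 59, 64
Σfm = 9×39 + 10×44 + 16×49 + 15×54 + 11×59 + 10×64 = 3674
n = Σf = 71
Mean = 3674 / 71 = 51.7465

51.75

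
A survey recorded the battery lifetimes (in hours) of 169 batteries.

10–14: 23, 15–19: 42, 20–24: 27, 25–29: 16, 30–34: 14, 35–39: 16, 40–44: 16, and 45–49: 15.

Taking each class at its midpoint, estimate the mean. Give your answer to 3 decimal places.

26.231

Midpoints: 12, 17, 22, 27, 32, 37, 42, 47
Σfm = 23×12 + 42×17 + 27×22 + 16×27 + 14×32 + 16×37 + 16×42 + 15×47 = 4433
n = Σf = 169
Mean = 4433 / 169 = 26.2308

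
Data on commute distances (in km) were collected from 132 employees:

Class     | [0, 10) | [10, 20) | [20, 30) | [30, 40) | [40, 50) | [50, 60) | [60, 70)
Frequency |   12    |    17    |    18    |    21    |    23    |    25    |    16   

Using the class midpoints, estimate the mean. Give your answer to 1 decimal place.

Midpoints: 5, 15, 25, 35, 45, 55, 65
Σfm = 12×5 + 17×15 + 18×25 + 21×35 + 23×45 + 25×55 + 16×65 = 4950
n = Σf = 132
Mean = 4950 / 132 = 37.5000

37.5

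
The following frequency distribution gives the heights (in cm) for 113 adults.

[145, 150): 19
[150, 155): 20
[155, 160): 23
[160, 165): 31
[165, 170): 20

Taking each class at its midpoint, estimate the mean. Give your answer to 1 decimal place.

158.1

Midpoints: 147.5, 152.5, 157.5, 162.5, 167.5
Σfm = 19×147.5 + 20×152.5 + 23×157.5 + 31×162.5 + 20×167.5 = 17862.5
n = Σf = 113
Mean = 17862.5 / 113 = 158.0752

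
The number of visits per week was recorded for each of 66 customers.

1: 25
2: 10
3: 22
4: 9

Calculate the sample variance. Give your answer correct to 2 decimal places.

Values: 1, 2, 3, 4
n = 66, Σfx = 147, mean = 2.2273
Σfx² = 407
Σf(x − x̄)² = Σfx² − (Σfx)²/n = 407 − 147²/66 = 79.5909
Sample variance = 79.5909 / 65 = 1.2245

1.22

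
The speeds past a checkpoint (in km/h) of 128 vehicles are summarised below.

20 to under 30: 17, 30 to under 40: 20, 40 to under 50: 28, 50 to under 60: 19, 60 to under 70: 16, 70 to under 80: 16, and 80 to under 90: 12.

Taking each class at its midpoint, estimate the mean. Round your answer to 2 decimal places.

Midpoints: 25, 35, 45, 55, 65, 75, 85
Σfm = 17×25 + 20×35 + 28×45 + 19×55 + 16×65 + 16×75 + 12×85 = 6690
n = Σf = 128
Mean = 6690 / 128 = 52.2656

52.27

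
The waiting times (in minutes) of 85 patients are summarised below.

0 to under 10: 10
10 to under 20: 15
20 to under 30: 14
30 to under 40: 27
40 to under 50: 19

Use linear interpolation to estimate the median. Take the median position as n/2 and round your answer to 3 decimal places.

31.296

Cumulative frequencies: 10, 25, 39, 66, 85
n = 85; position = n/2 = 42.5.
This falls in the class 30 to under 40: L = 30, F = 39, f = 27, h = 10.
Median ≈ 30 + ((42.5 − 39) / 27) × 10 = 31.2963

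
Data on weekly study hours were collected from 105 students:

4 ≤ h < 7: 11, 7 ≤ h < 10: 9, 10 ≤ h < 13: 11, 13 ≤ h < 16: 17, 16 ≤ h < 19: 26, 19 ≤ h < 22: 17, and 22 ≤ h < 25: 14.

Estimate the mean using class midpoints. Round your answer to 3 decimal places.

Midpoints: 5.5, 8.5, 11.5, 14.5, 17.5, 20.5, 23.5
Σfm = 11×5.5 + 9×8.5 + 11×11.5 + 17×14.5 + 26×17.5 + 17×20.5 + 14×23.5 = 1642.5
n = Σf = 105
Mean = 1642.5 / 105 = 15.6429

15.643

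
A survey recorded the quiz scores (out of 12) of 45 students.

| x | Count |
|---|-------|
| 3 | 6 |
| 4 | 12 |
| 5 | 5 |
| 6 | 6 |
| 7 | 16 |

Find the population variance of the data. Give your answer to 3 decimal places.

Values: 3, 4, 5, 6, 7
n = 45, Σfx = 239, mean = 5.3111
Σfx² = 1371
Σf(x − x̄)² = Σfx² − (Σfx)²/n = 1371 − 239²/45 = 101.6444
Population variance = 101.6444 / 45 = 2.2588

2.259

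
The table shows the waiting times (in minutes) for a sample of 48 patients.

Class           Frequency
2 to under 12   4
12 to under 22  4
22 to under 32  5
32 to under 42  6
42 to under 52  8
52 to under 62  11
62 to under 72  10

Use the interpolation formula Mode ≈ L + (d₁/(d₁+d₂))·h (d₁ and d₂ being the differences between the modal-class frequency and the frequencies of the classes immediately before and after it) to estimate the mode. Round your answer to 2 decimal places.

Modal class: 52 to under 62 (highest frequency 11).
d₁ = 11 − 8 = 3, d₂ = 11 − 10 = 1
Mode ≈ 52 + (3/(3+1)) × 10 = 52 + 7.5000 = 59.5000

59.50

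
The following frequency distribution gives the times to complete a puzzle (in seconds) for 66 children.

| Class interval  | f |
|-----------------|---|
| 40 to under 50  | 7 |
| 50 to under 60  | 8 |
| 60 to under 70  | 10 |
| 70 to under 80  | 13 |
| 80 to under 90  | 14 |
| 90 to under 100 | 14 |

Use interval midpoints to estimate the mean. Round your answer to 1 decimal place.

74.2

Midpoints: 45, 55, 65, 75, 85, 95
Σfm = 7×45 + 8×55 + 10×65 + 13×75 + 14×85 + 14×95 = 4900
n = Σf = 66
Mean = 4900 / 66 = 74.2424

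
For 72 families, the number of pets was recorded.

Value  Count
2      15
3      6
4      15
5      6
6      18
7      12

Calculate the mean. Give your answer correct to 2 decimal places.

4.58

Values: 2, 3, 4, 5, 6, 7
Σfx = 15×2 + 6×3 + 15×4 + 6×5 + 18×6 + 12×7 = 330
n = Σf = 72
Mean = 330 / 72 = 4.5833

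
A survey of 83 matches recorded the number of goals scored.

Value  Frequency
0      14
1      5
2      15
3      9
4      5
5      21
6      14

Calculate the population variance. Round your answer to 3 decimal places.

Values: 0, 1, 2, 3, 4, 5, 6
n = 83, Σfx = 271, mean = 3.2651
Σfx² = 1255
Σf(x − x̄)² = Σfx² − (Σfx)²/n = 1255 − 271²/83 = 370.1687
Population variance = 370.1687 / 83 = 4.4599

4.460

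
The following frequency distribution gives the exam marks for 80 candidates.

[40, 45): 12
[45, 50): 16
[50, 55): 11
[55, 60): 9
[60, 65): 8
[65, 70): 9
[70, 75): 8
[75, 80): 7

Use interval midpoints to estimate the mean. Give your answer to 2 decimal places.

57.44

Midpoints: 42.5, 47.5, 52.5, 57.5, 62.5, 67.5, 72.5, 77.5
Σfm = 12×42.5 + 16×47.5 + 11×52.5 + 9×57.5 + 8×62.5 + 9×67.5 + 8×72.5 + 7×77.5 = 4595
n = Σf = 80
Mean = 4595 / 80 = 57.4375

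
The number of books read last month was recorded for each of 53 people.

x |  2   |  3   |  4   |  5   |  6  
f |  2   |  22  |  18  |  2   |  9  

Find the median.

4

Cumulative frequencies: 2, 24, 42, 44, 53
n = 53, so the median is the value in position (n+1)/2 = 27.
Position 27 falls at value 4.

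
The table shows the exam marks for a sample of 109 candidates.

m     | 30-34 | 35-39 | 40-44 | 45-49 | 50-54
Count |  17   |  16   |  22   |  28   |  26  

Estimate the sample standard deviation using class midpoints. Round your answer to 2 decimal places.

Midpoints: 32, 37, 42, 47, 52
n = 109, Σfm = 4728, mean = 43.3761
Σfm² = 210276
Σf(m − x̄)² = Σfm² − (Σfm)²/n = 210276 − 4728²/109 = 5193.5780
Sample variance = 5193.5780 / 108 = 48.0887
Standard deviation = √48.0887 = 6.9346

6.93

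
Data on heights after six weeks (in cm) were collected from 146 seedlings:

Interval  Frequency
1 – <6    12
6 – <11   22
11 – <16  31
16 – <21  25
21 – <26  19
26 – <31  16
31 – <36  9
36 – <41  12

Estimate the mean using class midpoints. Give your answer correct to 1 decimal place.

Midpoints: 3.5, 8.5, 13.5, 18.5, 23.5, 28.5, 33.5, 38.5
Σfm = 12×3.5 + 22×8.5 + 31×13.5 + 25×18.5 + 19×23.5 + 16×28.5 + 9×33.5 + 12×38.5 = 2776
n = Σf = 146
Mean = 2776 / 146 = 19.0137

19.0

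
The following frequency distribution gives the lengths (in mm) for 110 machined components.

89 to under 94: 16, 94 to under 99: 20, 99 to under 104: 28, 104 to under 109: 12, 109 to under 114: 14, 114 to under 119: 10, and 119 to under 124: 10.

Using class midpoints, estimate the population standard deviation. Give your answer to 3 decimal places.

9.188

Midpoints: 91.5, 96.5, 101.5, 106.5, 111.5, 116.5, 121.5
n = 110, Σfm = 11455, mean = 104.1364
Σfm² = 1202167.5
Σf(m − x̄)² = Σfm² − (Σfm)²/n = 1202167.5 − 11455²/110 = 9285.4545
Population variance = 9285.4545 / 110 = 84.4132
Standard deviation = √84.4132 = 9.1877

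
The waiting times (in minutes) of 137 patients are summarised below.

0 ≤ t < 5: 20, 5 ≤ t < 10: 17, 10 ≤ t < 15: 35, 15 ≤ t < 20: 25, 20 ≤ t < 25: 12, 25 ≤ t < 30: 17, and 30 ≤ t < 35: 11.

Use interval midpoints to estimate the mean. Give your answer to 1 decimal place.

15.7

Midpoints: 2.5, 7.5, 12.5, 17.5, 22.5, 27.5, 32.5
Σfm = 20×2.5 + 17×7.5 + 35×12.5 + 25×17.5 + 12×22.5 + 17×27.5 + 11×32.5 = 2147.5
n = Σf = 137
Mean = 2147.5 / 137 = 15.6752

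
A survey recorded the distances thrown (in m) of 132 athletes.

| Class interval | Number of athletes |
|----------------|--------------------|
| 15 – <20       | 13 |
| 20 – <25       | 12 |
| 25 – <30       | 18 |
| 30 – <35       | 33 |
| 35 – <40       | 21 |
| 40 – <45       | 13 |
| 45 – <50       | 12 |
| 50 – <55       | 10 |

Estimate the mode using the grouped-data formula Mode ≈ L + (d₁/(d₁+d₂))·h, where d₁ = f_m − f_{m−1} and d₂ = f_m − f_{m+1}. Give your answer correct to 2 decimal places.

Modal class: 30 – <35 (highest frequency 33).
d₁ = 33 − 18 = 15, d₂ = 33 − 21 = 12
Mode ≈ 30 + (15/(15+12)) × 5 = 30 + 2.7778 = 32.7778

32.78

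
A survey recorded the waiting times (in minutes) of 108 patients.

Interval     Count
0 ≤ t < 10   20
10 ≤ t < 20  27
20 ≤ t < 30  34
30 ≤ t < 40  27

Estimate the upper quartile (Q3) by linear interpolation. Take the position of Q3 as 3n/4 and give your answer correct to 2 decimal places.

Cumulative frequencies: 20, 47, 81, 108
n = 108; position = 3n/4 = 81.
This falls in the class 20 ≤ t < 30: L = 20, F = 47, f = 34, h = 10.
Upper quartile ≈ 20 + ((81 − 47) / 34) × 10 = 30.0000

30.00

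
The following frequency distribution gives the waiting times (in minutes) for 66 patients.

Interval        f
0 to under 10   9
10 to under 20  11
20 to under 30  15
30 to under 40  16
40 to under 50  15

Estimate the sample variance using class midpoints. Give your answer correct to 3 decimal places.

Midpoints: 5, 15, 25, 35, 45
n = 66, Σfm = 1820, mean = 27.5758
Σfm² = 62050
Σf(m − x̄)² = Σfm² − (Σfm)²/n = 62050 − 1820²/66 = 11862.1212
Sample variance = 11862.1212 / 65 = 182.4942

182.494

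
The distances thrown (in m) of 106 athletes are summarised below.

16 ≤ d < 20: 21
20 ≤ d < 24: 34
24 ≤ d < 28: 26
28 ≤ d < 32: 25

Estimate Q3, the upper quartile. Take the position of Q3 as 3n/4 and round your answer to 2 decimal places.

27.77

Cumulative frequencies: 21, 55, 81, 106
n = 106; position = 3n/4 = 79.5.
This falls in the class 24 ≤ d < 28: L = 24, F = 55, f = 26, h = 4.
Upper quartile ≈ 24 + ((79.5 − 55) / 26) × 4 = 27.7692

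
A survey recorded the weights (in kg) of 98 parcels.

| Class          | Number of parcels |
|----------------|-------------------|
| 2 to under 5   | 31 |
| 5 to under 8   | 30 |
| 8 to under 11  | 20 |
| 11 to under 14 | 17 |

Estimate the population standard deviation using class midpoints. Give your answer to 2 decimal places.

3.23

Midpoints: 3.5, 6.5, 9.5, 12.5
n = 98, Σfm = 706, mean = 7.2041
Σfm² = 6108.5
Σf(m − x̄)² = Σfm² − (Σfm)²/n = 6108.5 − 706²/98 = 1022.4184
Population variance = 1022.4184 / 98 = 10.4328
Standard deviation = √10.4328 = 3.2300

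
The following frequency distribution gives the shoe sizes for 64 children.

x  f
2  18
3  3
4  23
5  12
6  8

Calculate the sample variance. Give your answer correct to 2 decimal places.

Values: 2, 3, 4, 5, 6
n = 64, Σfx = 245, mean = 3.8281
Σfx² = 1055
Σf(x − x̄)² = Σfx² − (Σfx)²/n = 1055 − 245²/64 = 117.1094
Sample variance = 117.1094 / 63 = 1.8589

1.86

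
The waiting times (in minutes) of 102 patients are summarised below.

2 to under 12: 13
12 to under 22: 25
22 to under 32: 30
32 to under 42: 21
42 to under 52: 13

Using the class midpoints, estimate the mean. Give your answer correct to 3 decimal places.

Midpoints: 7, 17, 27, 37, 47
Σfm = 13×7 + 25×17 + 30×27 + 21×37 + 13×47 = 2714
n = Σf = 102
Mean = 2714 / 102 = 26.6078

26.608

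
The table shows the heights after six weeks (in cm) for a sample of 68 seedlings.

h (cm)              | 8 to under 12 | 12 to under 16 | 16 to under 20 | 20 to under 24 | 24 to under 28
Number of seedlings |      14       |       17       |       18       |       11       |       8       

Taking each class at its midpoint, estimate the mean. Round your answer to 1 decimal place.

16.9

Midpoints: 10, 14, 18, 22, 26
Σfm = 14×10 + 17×14 + 18×18 + 11×22 + 8×26 = 1152
n = Σf = 68
Mean = 1152 / 68 = 16.9412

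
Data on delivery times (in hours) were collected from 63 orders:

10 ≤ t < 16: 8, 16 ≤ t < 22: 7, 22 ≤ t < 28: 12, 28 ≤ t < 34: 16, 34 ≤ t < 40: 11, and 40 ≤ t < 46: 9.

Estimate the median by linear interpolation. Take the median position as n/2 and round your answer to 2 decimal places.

29.69

Cumulative frequencies: 8, 15, 27, 43, 54, 63
n = 63; position = n/2 = 31.5.
This falls in the class 28 ≤ t < 34: L = 28, F = 27, f = 16, h = 6.
Median ≈ 28 + ((31.5 − 27) / 16) × 6 = 29.6875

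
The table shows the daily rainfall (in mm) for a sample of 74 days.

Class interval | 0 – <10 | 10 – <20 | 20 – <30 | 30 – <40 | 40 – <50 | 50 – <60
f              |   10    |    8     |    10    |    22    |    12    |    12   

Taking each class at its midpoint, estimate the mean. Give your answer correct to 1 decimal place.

Midpoints: 5, 15, 25, 35, 45, 55
Σfm = 10×5 + 8×15 + 10×25 + 22×35 + 12×45 + 12×55 = 2390
n = Σf = 74
Mean = 2390 / 74 = 32.2973

32.3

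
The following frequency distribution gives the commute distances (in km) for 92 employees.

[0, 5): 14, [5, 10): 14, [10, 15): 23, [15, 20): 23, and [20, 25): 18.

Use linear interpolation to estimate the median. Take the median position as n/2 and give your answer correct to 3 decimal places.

Cumulative frequencies: 14, 28, 51, 74, 92
n = 92; position = n/2 = 46.
This falls in the class [10, 15): L = 10, F = 28, f = 23, h = 5.
Median ≈ 10 + ((46 − 28) / 23) × 5 = 13.9130

13.913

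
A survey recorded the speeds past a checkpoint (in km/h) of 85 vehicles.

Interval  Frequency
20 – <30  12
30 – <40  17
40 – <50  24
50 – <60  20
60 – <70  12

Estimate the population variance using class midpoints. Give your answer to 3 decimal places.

156.346

Midpoints: 25, 35, 45, 55, 65
n = 85, Σfm = 3855, mean = 45.3529
Σfm² = 188125
Σf(m − x̄)² = Σfm² − (Σfm)²/n = 188125 − 3855²/85 = 13289.4118
Population variance = 13289.4118 / 85 = 156.3460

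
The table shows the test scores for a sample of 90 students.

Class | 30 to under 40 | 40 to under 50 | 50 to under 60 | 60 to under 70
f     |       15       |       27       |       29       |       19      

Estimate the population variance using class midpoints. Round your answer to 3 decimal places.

99.951

Midpoints: 35, 45, 55, 65
n = 90, Σfm = 4570, mean = 50.7778
Σfm² = 241050
Σf(m − x̄)² = Σfm² − (Σfm)²/n = 241050 − 4570²/90 = 8995.5556
Population variance = 8995.5556 / 90 = 99.9506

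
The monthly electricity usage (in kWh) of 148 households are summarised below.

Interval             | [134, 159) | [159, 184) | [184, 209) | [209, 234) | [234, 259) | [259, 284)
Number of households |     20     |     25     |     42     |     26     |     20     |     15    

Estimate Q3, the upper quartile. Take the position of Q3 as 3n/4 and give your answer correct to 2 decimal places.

232.08

Cumulative frequencies: 20, 45, 87, 113, 133, 148
n = 148; position = 3n/4 = 111.
This falls in the class [209, 234): L = 209, F = 87, f = 26, h = 25.
Upper quartile ≈ 209 + ((111 − 87) / 26) × 25 = 232.0769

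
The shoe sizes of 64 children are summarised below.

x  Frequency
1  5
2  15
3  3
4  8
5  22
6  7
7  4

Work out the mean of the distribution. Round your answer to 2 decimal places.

4.00

Values: 1, 2, 3, 4, 5, 6, 7
Σfx = 5×1 + 15×2 + 3×3 + 8×4 + 22×5 + 7×6 + 4×7 = 256
n = Σf = 64
Mean = 256 / 64 = 4.0000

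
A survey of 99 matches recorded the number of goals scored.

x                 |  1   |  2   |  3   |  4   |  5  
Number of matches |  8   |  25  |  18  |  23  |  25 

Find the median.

Cumulative frequencies: 8, 33, 51, 74, 99
n = 99, so the median is the value in position (n+1)/2 = 50.
Position 50 falls at value 3.

3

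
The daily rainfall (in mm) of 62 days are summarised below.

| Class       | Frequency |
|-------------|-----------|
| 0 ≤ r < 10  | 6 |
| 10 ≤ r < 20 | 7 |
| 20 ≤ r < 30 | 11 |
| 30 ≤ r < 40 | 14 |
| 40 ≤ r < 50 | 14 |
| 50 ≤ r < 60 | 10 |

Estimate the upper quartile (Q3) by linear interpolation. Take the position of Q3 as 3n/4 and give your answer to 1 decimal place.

46.1

Cumulative frequencies: 6, 13, 24, 38, 52, 62
n = 62; position = 3n/4 = 46.5.
This falls in the class 40 ≤ r < 50: L = 40, F = 38, f = 14, h = 10.
Upper quartile ≈ 40 + ((46.5 − 38) / 14) × 10 = 46.0714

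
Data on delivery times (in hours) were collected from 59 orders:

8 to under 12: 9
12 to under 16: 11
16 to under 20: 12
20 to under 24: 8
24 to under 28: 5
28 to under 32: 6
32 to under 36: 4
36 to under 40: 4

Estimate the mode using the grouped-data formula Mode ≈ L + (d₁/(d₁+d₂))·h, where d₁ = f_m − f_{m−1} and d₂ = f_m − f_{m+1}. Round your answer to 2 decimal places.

16.80

Modal class: 16 to under 20 (highest frequency 12).
d₁ = 12 − 11 = 1, d₂ = 12 − 8 = 4
Mode ≈ 16 + (1/(1+4)) × 4 = 16 + 0.8000 = 16.8000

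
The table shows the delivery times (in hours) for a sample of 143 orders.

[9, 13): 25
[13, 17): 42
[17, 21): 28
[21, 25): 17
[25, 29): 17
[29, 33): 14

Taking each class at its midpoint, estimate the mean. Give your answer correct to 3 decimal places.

Midpoints: 11, 15, 19, 23, 27, 31
Σfm = 25×11 + 42×15 + 28×19 + 17×23 + 17×27 + 14×31 = 2721
n = Σf = 143
Mean = 2721 / 143 = 19.0280

19.028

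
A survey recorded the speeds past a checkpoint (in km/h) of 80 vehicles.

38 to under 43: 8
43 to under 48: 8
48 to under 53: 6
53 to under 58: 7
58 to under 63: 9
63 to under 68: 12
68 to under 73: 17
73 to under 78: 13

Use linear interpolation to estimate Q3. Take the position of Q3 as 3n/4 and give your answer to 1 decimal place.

Cumulative frequencies: 8, 16, 22, 29, 38, 50, 67, 80
n = 80; position = 3n/4 = 60.
This falls in the class 68 to under 73: L = 68, F = 50, f = 17, h = 5.
Upper quartile ≈ 68 + ((60 − 50) / 17) × 5 = 70.9412

70.9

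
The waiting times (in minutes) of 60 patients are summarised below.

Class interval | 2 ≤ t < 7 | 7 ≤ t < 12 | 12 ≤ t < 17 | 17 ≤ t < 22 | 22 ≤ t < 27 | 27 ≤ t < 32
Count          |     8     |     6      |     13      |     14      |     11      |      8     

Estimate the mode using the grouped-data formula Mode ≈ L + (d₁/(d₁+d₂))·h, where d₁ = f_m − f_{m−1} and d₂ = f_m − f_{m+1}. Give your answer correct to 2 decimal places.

Modal class: 17 ≤ t < 22 (highest frequency 14).
d₁ = 14 − 13 = 1, d₂ = 14 − 11 = 3
Mode ≈ 17 + (1/(1+3)) × 5 = 17 + 1.2500 = 18.2500

18.25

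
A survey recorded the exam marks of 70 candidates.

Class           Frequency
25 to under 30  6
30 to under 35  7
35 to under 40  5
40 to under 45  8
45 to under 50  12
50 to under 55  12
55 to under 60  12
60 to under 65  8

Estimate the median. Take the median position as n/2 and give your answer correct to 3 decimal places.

48.750

Cumulative frequencies: 6, 13, 18, 26, 38, 50, 62, 70
n = 70; position = n/2 = 35.
This falls in the class 45 to under 50: L = 45, F = 26, f = 12, h = 5.
Median ≈ 45 + ((35 − 26) / 12) × 5 = 48.7500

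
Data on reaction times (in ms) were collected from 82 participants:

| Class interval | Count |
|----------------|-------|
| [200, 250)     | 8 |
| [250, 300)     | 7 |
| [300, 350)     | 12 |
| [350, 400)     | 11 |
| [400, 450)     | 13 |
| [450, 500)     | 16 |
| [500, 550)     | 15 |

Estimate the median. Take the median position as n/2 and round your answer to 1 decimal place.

Cumulative frequencies: 8, 15, 27, 38, 51, 67, 82
n = 82; position = n/2 = 41.
This falls in the class [400, 450): L = 400, F = 38, f = 13, h = 50.
Median ≈ 400 + ((41 − 38) / 13) × 50 = 411.5385

411.5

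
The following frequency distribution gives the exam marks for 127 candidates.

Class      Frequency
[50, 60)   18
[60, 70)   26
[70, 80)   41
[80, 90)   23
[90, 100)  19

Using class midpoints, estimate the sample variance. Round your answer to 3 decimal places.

156.343

Midpoints: 55, 65, 75, 85, 95
n = 127, Σfm = 9515, mean = 74.9213
Σfm² = 732575
Σf(m − x̄)² = Σfm² − (Σfm)²/n = 732575 − 9515²/127 = 19699.2126
Sample variance = 19699.2126 / 126 = 156.3430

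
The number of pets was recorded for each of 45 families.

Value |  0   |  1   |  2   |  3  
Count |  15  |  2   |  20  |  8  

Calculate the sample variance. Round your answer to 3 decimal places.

1.300

Values: 0, 1, 2, 3
n = 45, Σfx = 66, mean = 1.4667
Σfx² = 154
Σf(x − x̄)² = Σfx² − (Σfx)²/n = 154 − 66²/45 = 57.2000
Sample variance = 57.2000 / 44 = 1.3000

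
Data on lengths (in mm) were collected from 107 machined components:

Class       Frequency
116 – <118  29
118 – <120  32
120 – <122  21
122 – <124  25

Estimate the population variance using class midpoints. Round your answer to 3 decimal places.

4.991

Midpoints: 117, 119, 121, 123
n = 107, Σfm = 12817, mean = 119.7850
Σfm² = 1535819
Σf(m − x̄)² = Σfm² − (Σfm)²/n = 1535819 − 12817²/107 = 534.0561
Population variance = 534.0561 / 107 = 4.9912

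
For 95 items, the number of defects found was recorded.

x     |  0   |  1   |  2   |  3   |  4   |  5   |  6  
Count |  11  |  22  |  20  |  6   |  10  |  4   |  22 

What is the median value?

2

Cumulative frequencies: 11, 33, 53, 59, 69, 73, 95
n = 95, so the median is the value in position (n+1)/2 = 48.
Position 48 falls at value 2.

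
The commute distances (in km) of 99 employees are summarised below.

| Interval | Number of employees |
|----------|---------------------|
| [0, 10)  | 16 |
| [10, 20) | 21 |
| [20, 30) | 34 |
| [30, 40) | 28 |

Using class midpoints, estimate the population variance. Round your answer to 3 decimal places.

Midpoints: 5, 15, 25, 35
n = 99, Σfm = 2225, mean = 22.4747
Σfm² = 60675
Σf(m − x̄)² = Σfm² − (Σfm)²/n = 60675 − 2225²/99 = 10668.6869
Population variance = 10668.6869 / 99 = 107.7645

107.765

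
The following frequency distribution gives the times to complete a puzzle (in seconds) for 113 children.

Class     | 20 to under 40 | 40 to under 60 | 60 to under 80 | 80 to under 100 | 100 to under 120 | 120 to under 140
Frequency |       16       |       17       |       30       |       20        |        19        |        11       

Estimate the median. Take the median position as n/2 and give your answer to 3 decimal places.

75.667

Cumulative frequencies: 16, 33, 63, 83, 102, 113
n = 113; position = n/2 = 56.5.
This falls in the class 60 to under 80: L = 60, F = 33, f = 30, h = 20.
Median ≈ 60 + ((56.5 − 33) / 30) × 20 = 75.6667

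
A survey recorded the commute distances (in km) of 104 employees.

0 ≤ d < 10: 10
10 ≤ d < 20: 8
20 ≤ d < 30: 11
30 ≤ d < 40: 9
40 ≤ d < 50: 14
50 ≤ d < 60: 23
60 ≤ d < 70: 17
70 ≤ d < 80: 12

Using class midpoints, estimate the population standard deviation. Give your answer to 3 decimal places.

Midpoints: 5, 15, 25, 35, 45, 55, 65, 75
n = 104, Σfm = 4660, mean = 44.8077
Σfm² = 257200
Σf(m − x̄)² = Σfm² − (Σfm)²/n = 257200 − 4660²/104 = 48396.1538
Population variance = 48396.1538 / 104 = 465.3476
Standard deviation = √465.3476 = 21.5719

21.572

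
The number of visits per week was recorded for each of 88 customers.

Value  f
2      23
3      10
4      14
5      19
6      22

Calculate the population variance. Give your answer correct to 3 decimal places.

2.369

Values: 2, 3, 4, 5, 6
n = 88, Σfx = 359, mean = 4.0795
Σfx² = 1673
Σf(x − x̄)² = Σfx² − (Σfx)²/n = 1673 − 359²/88 = 208.4432
Population variance = 208.4432 / 88 = 2.3687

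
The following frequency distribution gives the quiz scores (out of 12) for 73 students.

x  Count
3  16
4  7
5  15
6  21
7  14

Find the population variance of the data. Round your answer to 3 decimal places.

Values: 3, 4, 5, 6, 7
n = 73, Σfx = 375, mean = 5.1370
Σfx² = 2073
Σf(x − x̄)² = Σfx² − (Σfx)²/n = 2073 − 375²/73 = 146.6301
Population variance = 146.6301 / 73 = 2.0086

2.009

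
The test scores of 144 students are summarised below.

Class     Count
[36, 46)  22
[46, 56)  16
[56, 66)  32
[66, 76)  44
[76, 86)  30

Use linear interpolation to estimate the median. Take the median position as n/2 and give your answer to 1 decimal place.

66.5

Cumulative frequencies: 22, 38, 70, 114, 144
n = 144; position = n/2 = 72.
This falls in the class [66, 76): L = 66, F = 70, f = 44, h = 10.
Median ≈ 66 + ((72 − 70) / 44) × 10 = 66.4545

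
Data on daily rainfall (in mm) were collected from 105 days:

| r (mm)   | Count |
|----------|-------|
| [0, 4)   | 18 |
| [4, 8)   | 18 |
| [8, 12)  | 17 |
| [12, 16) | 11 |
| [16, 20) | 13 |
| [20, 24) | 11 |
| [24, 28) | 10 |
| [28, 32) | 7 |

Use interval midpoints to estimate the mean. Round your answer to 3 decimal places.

Midpoints: 2, 6, 10, 14, 18, 22, 26, 30
Σfm = 18×2 + 18×6 + 17×10 + 11×14 + 13×18 + 11×22 + 10×26 + 7×30 = 1414
n = Σf = 105
Mean = 1414 / 105 = 13.4667

13.467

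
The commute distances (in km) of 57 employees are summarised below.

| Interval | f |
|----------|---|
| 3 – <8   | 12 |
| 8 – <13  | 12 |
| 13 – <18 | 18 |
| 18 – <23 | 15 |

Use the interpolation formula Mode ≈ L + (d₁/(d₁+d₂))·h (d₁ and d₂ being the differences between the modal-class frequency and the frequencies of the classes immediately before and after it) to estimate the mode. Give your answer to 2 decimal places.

Modal class: 13 – <18 (highest frequency 18).
d₁ = 18 − 12 = 6, d₂ = 18 − 15 = 3
Mode ≈ 13 + (6/(6+3)) × 5 = 13 + 3.3333 = 16.3333

16.33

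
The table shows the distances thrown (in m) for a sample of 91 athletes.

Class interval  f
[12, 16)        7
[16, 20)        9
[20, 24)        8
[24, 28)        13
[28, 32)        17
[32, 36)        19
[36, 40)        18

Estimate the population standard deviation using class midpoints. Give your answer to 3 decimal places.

Midpoints: 14, 18, 22, 26, 30, 34, 38
n = 91, Σfm = 2614, mean = 28.7253
Σfm² = 80204
Σf(m − x̄)² = Σfm² − (Σfm)²/n = 80204 − 2614²/91 = 5116.1319
Population variance = 5116.1319 / 91 = 56.2212
Standard deviation = √56.2212 = 7.4981

7.498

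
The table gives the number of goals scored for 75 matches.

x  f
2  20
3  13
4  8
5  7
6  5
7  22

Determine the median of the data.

4

Cumulative frequencies: 20, 33, 41, 48, 53, 75
n = 75, so the median is the value in position (n+1)/2 = 38.
Position 38 falls at value 4.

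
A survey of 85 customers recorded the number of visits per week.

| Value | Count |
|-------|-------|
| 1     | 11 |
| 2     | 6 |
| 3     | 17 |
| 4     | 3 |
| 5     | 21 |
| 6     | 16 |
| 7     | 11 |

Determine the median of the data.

Cumulative frequencies: 11, 17, 34, 37, 58, 74, 85
n = 85, so the median is the value in position (n+1)/2 = 43.
Position 43 falls at value 5.

5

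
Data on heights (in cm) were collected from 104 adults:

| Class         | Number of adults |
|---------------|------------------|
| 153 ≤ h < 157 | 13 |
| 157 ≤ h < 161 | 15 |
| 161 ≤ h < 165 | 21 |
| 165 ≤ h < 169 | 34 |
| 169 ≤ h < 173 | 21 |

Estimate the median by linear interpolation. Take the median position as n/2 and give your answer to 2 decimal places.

165.35

Cumulative frequencies: 13, 28, 49, 83, 104
n = 104; position = n/2 = 52.
This falls in the class 165 ≤ h < 169: L = 165, F = 49, f = 34, h = 4.
Median ≈ 165 + ((52 − 49) / 34) × 4 = 165.3529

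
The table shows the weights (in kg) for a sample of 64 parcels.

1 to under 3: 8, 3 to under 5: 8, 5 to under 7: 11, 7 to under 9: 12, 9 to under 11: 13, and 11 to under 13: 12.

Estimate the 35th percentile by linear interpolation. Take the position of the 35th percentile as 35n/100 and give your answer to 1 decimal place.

6.2

Cumulative frequencies: 8, 16, 27, 39, 52, 64
n = 64; position = 35n/100 = 22.4.
This falls in the class 5 to under 7: L = 5, F = 16, f = 11, h = 2.
35th percentile ≈ 5 + ((22.4 − 16) / 11) × 2 = 6.1636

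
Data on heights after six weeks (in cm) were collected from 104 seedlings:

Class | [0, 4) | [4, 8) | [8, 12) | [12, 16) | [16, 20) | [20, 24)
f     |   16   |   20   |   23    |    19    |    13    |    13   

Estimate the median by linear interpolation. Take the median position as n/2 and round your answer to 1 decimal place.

10.8

Cumulative frequencies: 16, 36, 59, 78, 91, 104
n = 104; position = n/2 = 52.
This falls in the class [8, 12): L = 8, F = 36, f = 23, h = 4.
Median ≈ 8 + ((52 − 36) / 23) × 4 = 10.7826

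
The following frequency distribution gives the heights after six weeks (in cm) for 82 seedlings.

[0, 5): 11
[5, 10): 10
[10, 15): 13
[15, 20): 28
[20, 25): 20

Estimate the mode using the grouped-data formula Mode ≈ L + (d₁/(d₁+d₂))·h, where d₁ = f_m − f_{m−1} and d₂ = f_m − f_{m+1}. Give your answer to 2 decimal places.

Modal class: [15, 20) (highest frequency 28).
d₁ = 28 − 13 = 15, d₂ = 28 − 20 = 8
Mode ≈ 15 + (15/(15+8)) × 5 = 15 + 3.2609 = 18.2609

18.26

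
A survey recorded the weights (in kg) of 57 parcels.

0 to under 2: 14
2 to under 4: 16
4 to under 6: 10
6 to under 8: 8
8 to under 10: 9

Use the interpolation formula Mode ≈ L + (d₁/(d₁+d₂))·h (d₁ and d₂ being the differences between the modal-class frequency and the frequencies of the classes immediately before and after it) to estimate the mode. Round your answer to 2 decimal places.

2.50

Modal class: 2 to under 4 (highest frequency 16).
d₁ = 16 − 14 = 2, d₂ = 16 − 10 = 6
Mode ≈ 2 + (2/(2+6)) × 2 = 2 + 0.5000 = 2.5000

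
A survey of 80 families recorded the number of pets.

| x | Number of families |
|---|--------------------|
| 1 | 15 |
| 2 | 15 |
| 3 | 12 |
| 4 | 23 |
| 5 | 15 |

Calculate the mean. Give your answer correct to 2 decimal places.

Values: 1, 2, 3, 4, 5
Σfx = 15×1 + 15×2 + 12×3 + 23×4 + 15×5 = 248
n = Σf = 80
Mean = 248 / 80 = 3.1000

3.10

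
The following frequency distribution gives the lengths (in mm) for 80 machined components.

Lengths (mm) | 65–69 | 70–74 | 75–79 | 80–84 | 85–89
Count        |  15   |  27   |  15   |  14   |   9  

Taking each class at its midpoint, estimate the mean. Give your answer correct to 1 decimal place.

Midpoints: 67, 72, 77, 82, 87
Σfm = 15×67 + 27×72 + 15×77 + 14×82 + 9×87 = 6035
n = Σf = 80
Mean = 6035 / 80 = 75.4375

75.4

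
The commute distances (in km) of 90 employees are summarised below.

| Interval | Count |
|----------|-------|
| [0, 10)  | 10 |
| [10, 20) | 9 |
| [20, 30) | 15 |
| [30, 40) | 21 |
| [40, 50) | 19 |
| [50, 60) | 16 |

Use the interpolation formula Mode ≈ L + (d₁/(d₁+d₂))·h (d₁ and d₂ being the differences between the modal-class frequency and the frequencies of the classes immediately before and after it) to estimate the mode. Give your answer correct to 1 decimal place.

37.5

Modal class: [30, 40) (highest frequency 21).
d₁ = 21 − 15 = 6, d₂ = 21 − 19 = 2
Mode ≈ 30 + (6/(6+2)) × 10 = 30 + 7.5000 = 37.5000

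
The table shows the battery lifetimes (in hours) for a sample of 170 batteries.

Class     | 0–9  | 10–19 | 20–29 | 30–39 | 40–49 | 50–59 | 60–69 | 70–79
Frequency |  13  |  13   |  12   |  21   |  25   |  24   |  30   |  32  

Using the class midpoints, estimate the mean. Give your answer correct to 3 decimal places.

Midpoints: 4.5, 14.5, 24.5, 34.5, 44.5, 54.5, 64.5, 74.5
Σfm = 13×4.5 + 13×14.5 + 12×24.5 + 21×34.5 + 25×44.5 + 24×54.5 + 30×64.5 + 32×74.5 = 8005
n = Σf = 170
Mean = 8005 / 170 = 47.0882

47.088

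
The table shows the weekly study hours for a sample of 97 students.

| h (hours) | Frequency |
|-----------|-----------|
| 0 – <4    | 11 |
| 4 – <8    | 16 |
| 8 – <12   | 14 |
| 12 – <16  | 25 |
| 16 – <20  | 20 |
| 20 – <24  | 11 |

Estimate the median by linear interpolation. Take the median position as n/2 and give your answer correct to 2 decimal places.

Cumulative frequencies: 11, 27, 41, 66, 86, 97
n = 97; position = n/2 = 48.5.
This falls in the class 12 – <16: L = 12, F = 41, f = 25, h = 4.
Median ≈ 12 + ((48.5 − 41) / 25) × 4 = 13.2000

13.20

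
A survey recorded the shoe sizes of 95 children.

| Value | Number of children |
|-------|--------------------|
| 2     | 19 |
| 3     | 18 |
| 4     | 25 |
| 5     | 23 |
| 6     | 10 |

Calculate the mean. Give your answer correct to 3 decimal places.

Values: 2, 3, 4, 5, 6
Σfx = 19×2 + 18×3 + 25×4 + 23×5 + 10×6 = 367
n = Σf = 95
Mean = 367 / 95 = 3.8632

3.863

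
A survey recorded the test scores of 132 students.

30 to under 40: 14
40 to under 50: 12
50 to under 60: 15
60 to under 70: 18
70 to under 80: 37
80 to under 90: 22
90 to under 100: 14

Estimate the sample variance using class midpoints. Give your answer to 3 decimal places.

Midpoints: 35, 45, 55, 65, 75, 85, 95
n = 132, Σfm = 9000, mean = 68.1818
Σfm² = 656300
Σf(m − x̄)² = Σfm² − (Σfm)²/n = 656300 − 9000²/132 = 42663.6364
Sample variance = 42663.6364 / 131 = 325.6766

325.677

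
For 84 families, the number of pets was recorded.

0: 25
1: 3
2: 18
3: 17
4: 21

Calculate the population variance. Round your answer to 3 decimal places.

2.423

Values: 0, 1, 2, 3, 4
n = 84, Σfx = 174, mean = 2.0714
Σfx² = 564
Σf(x − x̄)² = Σfx² − (Σfx)²/n = 564 − 174²/84 = 203.5714
Population variance = 203.5714 / 84 = 2.4235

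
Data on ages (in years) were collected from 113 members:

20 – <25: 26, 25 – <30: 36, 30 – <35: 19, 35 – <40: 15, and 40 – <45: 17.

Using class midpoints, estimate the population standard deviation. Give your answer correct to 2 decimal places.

Midpoints: 22.5, 27.5, 32.5, 37.5, 42.5
n = 113, Σfm = 3477.5, mean = 30.7743
Σfm² = 112256.25
Σf(m − x̄)² = Σfm² − (Σfm)²/n = 112256.25 − 3477.5²/113 = 5238.4956
Population variance = 5238.4956 / 113 = 46.3584
Standard deviation = √46.3584 = 6.8087

6.81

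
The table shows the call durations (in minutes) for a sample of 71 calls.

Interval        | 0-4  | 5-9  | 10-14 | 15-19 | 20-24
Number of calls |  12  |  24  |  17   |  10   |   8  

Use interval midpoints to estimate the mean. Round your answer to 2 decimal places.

10.45

Midpoints: 2, 7, 12, 17, 22
Σfm = 12×2 + 24×7 + 17×12 + 10×17 + 8×22 = 742
n = Σf = 71
Mean = 742 / 71 = 10.4507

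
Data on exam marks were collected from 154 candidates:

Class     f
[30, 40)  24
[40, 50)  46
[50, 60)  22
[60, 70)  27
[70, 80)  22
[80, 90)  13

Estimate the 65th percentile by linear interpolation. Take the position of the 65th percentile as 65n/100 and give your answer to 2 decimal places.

63.00

Cumulative frequencies: 24, 70, 92, 119, 141, 154
n = 154; position = 65n/100 = 100.1.
This falls in the class [60, 70): L = 60, F = 92, f = 27, h = 10.
65th percentile ≈ 60 + ((100.1 − 92) / 27) × 10 = 63.0000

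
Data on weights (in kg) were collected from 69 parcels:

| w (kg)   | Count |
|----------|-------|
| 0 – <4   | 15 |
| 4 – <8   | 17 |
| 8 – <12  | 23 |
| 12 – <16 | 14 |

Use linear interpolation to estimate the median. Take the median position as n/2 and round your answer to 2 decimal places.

8.43

Cumulative frequencies: 15, 32, 55, 69
n = 69; position = n/2 = 34.5.
This falls in the class 8 – <12: L = 8, F = 32, f = 23, h = 4.
Median ≈ 8 + ((34.5 − 32) / 23) × 4 = 8.4348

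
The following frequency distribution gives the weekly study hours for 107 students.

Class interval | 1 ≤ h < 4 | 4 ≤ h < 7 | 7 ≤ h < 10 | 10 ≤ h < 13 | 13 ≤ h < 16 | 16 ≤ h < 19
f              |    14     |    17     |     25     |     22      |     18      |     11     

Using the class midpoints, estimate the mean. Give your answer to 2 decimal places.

Midpoints: 2.5, 5.5, 8.5, 11.5, 14.5, 17.5
Σfm = 14×2.5 + 17×5.5 + 25×8.5 + 22×11.5 + 18×14.5 + 11×17.5 = 1047.5
n = Σf = 107
Mean = 1047.5 / 107 = 9.7897

9.79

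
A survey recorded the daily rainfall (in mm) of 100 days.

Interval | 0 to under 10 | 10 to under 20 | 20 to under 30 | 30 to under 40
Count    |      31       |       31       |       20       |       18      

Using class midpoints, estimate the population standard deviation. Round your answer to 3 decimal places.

Midpoints: 5, 15, 25, 35
n = 100, Σfm = 1750, mean = 17.5000
Σfm² = 42300
Σf(m − x̄)² = Σfm² − (Σfm)²/n = 42300 − 1750²/100 = 11675.0000
Population variance = 11675.0000 / 100 = 116.7500
Standard deviation = √116.7500 = 10.8051

10.805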